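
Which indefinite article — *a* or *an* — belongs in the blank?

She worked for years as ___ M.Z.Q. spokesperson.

The indefinite article is chosen by the initial *sound* of the following word, not its spelling.
The initialism *M.Z.Q.* is read letter by letter; the first letter, M, is pronounced /ɛm/, which begins with a vowel sound.
So the article is *an*: She worked for years as an M.Z.Q. spokesperson.

an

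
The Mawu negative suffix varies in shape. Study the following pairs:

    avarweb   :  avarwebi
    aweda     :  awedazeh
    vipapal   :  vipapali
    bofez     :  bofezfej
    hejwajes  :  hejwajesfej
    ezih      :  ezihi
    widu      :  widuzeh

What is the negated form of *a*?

azeh

The pattern is sibilance of the final sound: -fej when the stem ends in a sibilant (*bofez*, *hejwajes*); -i when the stem ends in a non-sibilant consonant (*avarweb*, *vipapal*, *ezih*); -zeh when the stem ends in a vowel (*aweda*, *widu*).
Since the final sound of *a* is /a/ (a vowel), it takes -zeh, giving *azeh*.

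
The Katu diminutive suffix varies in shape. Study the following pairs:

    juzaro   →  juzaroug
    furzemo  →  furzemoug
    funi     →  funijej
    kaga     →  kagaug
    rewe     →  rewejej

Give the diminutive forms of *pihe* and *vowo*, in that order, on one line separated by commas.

The suffix is conditioned by the last vowel: -jej when the last vowel of the stem is a front vowel (*funi*, *rewe*); -ug when the last vowel of the stem is a back vowel (*juzaro*, *furzemo*, *kaga*).
Since the last vowel of *pihe* is /e/ (a front vowel), it takes -jej, giving *pihejej*.
The last vowel of *vowo* is /o/, which is a back vowel, so the suffix is -ug, giving *vowoug*.

pihejej, vowoug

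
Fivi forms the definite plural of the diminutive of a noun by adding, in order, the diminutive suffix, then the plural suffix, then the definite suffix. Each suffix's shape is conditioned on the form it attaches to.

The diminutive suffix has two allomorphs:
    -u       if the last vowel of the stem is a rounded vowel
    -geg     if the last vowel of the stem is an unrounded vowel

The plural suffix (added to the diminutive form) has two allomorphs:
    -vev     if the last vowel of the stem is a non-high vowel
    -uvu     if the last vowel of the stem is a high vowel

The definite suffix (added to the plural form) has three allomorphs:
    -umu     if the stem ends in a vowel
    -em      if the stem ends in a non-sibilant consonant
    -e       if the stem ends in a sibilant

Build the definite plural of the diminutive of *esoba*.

esobagegvevem

*esoba* — last vowel /a/ (an unrounded vowel) → -geg → *esobageg*.
The last vowel of the diminutive form *esobageg* is /e/, which is a non-high vowel, so the plural suffix is -vev, giving *esobagegvev*.
The plural form *esobagegvev*: final sound = /v/, a non-sibilant consonant → -em → *esobagegvevem*.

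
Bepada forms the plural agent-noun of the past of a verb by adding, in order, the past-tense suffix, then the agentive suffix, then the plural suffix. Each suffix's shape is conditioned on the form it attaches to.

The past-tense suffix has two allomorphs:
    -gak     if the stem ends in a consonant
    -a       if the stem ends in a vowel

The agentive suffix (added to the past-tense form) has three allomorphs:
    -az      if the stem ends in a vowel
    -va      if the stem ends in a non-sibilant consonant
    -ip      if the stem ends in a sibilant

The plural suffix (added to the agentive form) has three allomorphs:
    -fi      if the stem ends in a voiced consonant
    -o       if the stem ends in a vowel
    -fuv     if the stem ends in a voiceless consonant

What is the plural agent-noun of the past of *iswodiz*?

*iswodiz* — final sound /z/ (a consonant) → -gak → *iswodizgak*.
The past-tense form *iswodizgak* — final sound /k/ (a non-sibilant consonant) → -va → *iswodizgakva*.
The agentive form *iswodizgakva* — final sound /a/ (a vowel) → -o → *iswodizgakvao*.

iswodizgakvao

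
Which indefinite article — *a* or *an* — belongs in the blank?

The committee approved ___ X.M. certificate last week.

an

The indefinite article is chosen by the initial *sound* of the following word, not its spelling.
The initialism *X.M.* is read letter by letter; the first letter, X, is pronounced /ɛks/, which begins with a vowel sound.
So the article is *an*: The committee approved an X.M. certificate last week.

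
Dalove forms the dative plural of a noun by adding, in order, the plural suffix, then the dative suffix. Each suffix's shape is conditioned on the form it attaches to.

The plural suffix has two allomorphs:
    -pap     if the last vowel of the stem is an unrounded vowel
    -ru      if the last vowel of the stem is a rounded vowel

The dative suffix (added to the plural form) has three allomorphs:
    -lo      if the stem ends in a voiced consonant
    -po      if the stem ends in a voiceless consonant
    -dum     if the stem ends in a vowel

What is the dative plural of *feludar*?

The last vowel of *feludar* is /a/, which is an unrounded vowel, so the plural suffix is -pap, giving *feludarpap*.
The final sound of the plural form *feludarpap* is /p/, which is a voiceless consonant, so the dative suffix is -po, giving *feludarpappo*.

feludarpappo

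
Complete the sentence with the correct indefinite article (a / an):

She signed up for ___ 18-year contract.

The indefinite article is chosen by the initial *sound* of the following word, not its spelling.
The number *18* is spoken "eighteen", beginning with /ˌeɪˈtiːn/ — a vowel sound.
So the article is *an*: She signed up for an 18-year contract.

an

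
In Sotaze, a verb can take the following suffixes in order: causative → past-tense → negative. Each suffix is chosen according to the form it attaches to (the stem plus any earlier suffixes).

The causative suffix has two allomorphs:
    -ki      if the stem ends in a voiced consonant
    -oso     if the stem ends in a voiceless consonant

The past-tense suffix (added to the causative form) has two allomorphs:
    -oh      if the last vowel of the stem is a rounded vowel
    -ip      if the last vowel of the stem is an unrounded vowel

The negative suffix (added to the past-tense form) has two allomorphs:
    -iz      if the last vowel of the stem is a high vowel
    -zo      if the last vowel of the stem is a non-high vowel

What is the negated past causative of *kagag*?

The final consonant of *kagag* is /g/, which is voiced, so the causative suffix is -ki, giving *kagagki*.
The causative form *kagagki* — last vowel /i/ (an unrounded vowel) → -ip → *kagagkiip*.
The past-tense form *kagagkiip*: last vowel = /i/, a high vowel → -iz → *kagagkiipiz*.

kagagkiipiz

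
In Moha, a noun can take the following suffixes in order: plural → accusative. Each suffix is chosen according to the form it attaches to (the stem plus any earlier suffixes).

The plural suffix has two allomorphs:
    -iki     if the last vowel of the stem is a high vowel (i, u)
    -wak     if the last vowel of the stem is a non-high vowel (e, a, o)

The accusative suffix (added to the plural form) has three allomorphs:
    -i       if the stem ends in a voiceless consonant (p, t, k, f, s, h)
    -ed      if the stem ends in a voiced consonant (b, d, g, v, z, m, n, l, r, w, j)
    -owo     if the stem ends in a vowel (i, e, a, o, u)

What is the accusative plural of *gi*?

Since the last vowel of *gi* is /i/ (a high vowel), it takes -iki, giving *giiki*.
The plural form *giiki*: final sound = /i/, a vowel → -owo → *giikiowo*.

giikiowo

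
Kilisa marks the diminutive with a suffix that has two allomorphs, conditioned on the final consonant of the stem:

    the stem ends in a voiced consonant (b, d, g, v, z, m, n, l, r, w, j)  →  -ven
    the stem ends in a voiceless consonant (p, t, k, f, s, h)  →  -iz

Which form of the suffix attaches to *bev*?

-ven

*bev*: final consonant = /v/, voiced → -ven.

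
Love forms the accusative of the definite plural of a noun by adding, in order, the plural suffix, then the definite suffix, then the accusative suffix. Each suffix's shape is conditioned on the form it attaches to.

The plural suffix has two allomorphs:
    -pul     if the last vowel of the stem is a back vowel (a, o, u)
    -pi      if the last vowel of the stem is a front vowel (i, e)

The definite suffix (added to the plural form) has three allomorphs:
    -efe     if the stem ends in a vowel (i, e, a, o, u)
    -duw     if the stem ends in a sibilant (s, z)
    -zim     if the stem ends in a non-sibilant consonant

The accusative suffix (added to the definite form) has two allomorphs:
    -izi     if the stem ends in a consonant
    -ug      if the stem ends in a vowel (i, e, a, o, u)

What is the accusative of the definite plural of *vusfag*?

Since the last vowel of *vusfag* is /a/ (a back vowel), it takes -pul, giving *vusfagpul*.
The final sound of the plural form *vusfagpul* is /l/, which is a non-sibilant consonant, so the definite suffix is -zim, giving *vusfagpulzim*.
The final sound of the definite form *vusfagpulzim* is /m/, which is a consonant, so the accusative suffix is -izi, giving *vusfagpulzimizi*.

vusfagpulzimizi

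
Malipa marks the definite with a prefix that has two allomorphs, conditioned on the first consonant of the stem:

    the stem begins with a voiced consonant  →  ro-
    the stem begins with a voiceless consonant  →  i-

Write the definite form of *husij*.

ihusij

The first consonant of *husij* is /h/, which is voiceless, so the prefix is i-, giving *ihusij*.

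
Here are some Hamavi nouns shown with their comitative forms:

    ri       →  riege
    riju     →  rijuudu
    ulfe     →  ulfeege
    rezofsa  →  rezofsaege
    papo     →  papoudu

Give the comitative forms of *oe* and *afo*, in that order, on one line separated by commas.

Looking at the last vowel of each stem: -udu when the last vowel of the stem is a rounded vowel (*riju*, *papo*); -ege when the last vowel of the stem is an unrounded vowel (*ri*, *ulfe*, *rezofsa*).
*oe* — last vowel /e/ (an unrounded vowel) → -ege → *oeege*.
Since the last vowel of *afo* is /o/ (a rounded vowel), it takes -udu, giving *afoudu*.

oeege, afoudu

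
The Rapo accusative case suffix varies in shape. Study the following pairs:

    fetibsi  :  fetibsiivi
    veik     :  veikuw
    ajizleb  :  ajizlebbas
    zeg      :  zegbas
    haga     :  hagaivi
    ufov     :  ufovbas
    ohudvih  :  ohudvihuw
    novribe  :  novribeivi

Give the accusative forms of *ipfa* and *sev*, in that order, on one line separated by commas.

Looking at the final sound of each stem: -uw when the stem ends in a voiceless consonant (*veik*, *ohudvih*); -bas when the stem ends in a voiced consonant (*ajizleb*, *zeg*, *ufov*); -ivi when the stem ends in a vowel (*fetibsi*, *haga*, *novribe*).
Since the final sound of *ipfa* is /a/ (a vowel), it takes -ivi, giving *ipfaivi*.
Since the final sound of *sev* is /v/ (a voiced consonant), it takes -bas, giving *sevbas*.

ipfaivi, sevbas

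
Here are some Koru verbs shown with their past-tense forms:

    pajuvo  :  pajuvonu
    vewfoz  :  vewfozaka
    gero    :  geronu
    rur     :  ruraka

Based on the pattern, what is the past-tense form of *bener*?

beneraka

The pattern is consonant vs. vowel: -aka when the stem ends in a consonant (*vewfoz*, *rur*); -nu when the stem ends in a vowel (*pajuvo*, *gero*).
*bener*: final sound = /r/, a consonant → -aka → *beneraka*.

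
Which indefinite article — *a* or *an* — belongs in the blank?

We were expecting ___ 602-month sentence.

a

The indefinite article is chosen by the initial *sound* of the following word, not its spelling.
The number *602* is spoken "six hundred …", beginning with /sɪks/ — a consonant sound.
So the article is *a*: We were expecting a 602-month sentence.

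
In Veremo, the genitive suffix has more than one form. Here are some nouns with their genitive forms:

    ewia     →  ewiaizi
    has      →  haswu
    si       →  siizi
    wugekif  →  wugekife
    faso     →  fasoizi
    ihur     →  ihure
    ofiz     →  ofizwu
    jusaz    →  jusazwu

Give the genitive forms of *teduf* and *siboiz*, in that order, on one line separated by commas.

The alternation tracks the final sound of the stem — -wu when the stem ends in a sibilant (*has*, *ofiz*, *jusaz*); -e when the stem ends in a non-sibilant consonant (*wugekif*, *ihur*); -izi when the stem ends in a vowel (*ewia*, *si*, *faso*).
*teduf*: final sound = /f/, a non-sibilant consonant → -e → *tedufe*.
Since the final sound of *siboiz* is /z/ (a sibilant), it takes -wu, giving *siboizwu*.

tedufe, siboizwu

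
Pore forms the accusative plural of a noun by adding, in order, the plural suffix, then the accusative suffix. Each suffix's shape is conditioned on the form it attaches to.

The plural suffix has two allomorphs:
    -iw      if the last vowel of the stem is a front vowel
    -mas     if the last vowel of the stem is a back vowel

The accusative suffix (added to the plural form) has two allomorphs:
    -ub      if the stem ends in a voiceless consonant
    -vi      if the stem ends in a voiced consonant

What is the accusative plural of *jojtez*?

*jojtez* — last vowel /e/ (a front vowel) → -iw → *jojteziw*.
The plural form *jojteziw*: final consonant = /w/, voiced → -vi → *jojteziwvi*.

jojteziwvi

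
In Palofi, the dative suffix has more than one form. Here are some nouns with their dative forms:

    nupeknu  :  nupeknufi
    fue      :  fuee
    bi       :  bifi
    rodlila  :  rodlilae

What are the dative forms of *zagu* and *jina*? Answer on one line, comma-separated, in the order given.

zagufi, jinae

The pattern is height harmony: -fi when the last vowel of the stem is a high vowel (*nupeknu*, *bi*); -e when the last vowel of the stem is a non-high vowel (*fue*, *rodlila*).
*zagu* — last vowel /u/ (a high vowel) → -fi → *zagufi*.
*jina* — last vowel /a/ (a non-high vowel) → -e → *jinae*.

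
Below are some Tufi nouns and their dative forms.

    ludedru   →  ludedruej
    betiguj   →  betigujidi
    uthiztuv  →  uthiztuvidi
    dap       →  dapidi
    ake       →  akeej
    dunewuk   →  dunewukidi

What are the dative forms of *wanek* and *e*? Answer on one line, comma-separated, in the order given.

The suffix is conditioned by the final sound: -idi when the stem ends in a consonant (*betiguj*, *uthiztuv*, *dap*, *dunewuk*); -ej when the stem ends in a vowel (*ludedru*, *ake*).
*wanek* — final sound /k/ (a consonant) → -idi → *wanekidi*.
*e* — final sound /e/ (a vowel) → -ej → *eej*.

wanekidi, eej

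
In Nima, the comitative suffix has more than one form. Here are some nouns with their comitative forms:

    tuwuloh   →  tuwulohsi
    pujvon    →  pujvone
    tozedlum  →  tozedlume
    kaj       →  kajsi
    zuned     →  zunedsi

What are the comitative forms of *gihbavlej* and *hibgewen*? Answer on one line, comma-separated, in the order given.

The suffix is conditioned by the final consonant: -e when the stem ends in a nasal (*pujvon*, *tozedlum*); -si when the stem ends in a non-nasal consonant (*tuwuloh*, *kaj*, *zuned*).
*gihbavlej* — final consonant /j/ (non-nasal) → -si → *gihbavlejsi*.
Since the final consonant of *hibgewen* is /n/ (a nasal), it takes -e, giving *hibgewene*.

gihbavlejsi, hibgewene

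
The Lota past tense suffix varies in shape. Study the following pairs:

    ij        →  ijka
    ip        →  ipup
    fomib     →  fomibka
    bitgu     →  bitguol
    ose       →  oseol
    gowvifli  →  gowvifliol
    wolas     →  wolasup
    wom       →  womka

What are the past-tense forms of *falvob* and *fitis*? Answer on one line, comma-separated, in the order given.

The suffix is conditioned by the final sound: -up when the stem ends in a voiceless consonant (*ip*, *wolas*); -ka when the stem ends in a voiced consonant (*ij*, *fomib*, *wom*); -ol when the stem ends in a vowel (*bitgu*, *ose*, *gowvifli*).
*falvob*: final sound = /b/, a voiced consonant → -ka → *falvobka*.
Since the final sound of *fitis* is /s/ (a voiceless consonant), it takes -up, giving *fitisup*.

falvobka, fitisup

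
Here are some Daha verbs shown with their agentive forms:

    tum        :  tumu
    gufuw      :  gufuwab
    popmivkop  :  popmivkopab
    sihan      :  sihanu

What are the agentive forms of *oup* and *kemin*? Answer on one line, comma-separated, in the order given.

oupab, keminu

The suffix is conditioned by the final consonant: -u when the stem ends in a nasal (*tum*, *sihan*); -ab when the stem ends in a non-nasal consonant (*gufuw*, *popmivkop*).
*oup*: final consonant = /p/, non-nasal → -ab → *oupab*.
*kemin* — final consonant /n/ (a nasal) → -u → *keminu*.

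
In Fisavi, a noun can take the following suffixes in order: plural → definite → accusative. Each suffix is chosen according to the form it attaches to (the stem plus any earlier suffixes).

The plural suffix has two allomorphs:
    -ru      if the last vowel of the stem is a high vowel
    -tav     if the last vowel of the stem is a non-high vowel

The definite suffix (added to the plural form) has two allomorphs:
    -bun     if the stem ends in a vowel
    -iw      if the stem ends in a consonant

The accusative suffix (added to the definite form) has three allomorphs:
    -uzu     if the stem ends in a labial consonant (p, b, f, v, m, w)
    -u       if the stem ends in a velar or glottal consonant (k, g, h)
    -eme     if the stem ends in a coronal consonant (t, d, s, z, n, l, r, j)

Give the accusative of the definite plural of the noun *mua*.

muataviwuzu

The last vowel of *mua* is /a/, which is a non-high vowel, so the plural suffix is -tav, giving *muatav*.
The plural form *muatav*: final sound = /v/, a consonant → -iw → *muataviw*.
The final consonant of the definite form *muataviw* is /w/, which is labial, so the accusative suffix is -uzu, giving *muataviwuzu*.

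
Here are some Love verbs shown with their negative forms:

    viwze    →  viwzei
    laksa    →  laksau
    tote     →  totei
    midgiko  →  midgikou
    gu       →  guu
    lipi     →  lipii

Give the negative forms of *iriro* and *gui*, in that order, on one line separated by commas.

The alternation tracks the last vowel of the stem — -i when the last vowel of the stem is a front vowel (*viwze*, *tote*, *lipi*); -u when the last vowel of the stem is a back vowel (*laksa*, *midgiko*, *gu*).
Since the last vowel of *iriro* is /o/ (a back vowel), it takes -u, giving *irirou*.
Since the last vowel of *gui* is /i/ (a front vowel), it takes -i, giving *guii*.

irirou, guii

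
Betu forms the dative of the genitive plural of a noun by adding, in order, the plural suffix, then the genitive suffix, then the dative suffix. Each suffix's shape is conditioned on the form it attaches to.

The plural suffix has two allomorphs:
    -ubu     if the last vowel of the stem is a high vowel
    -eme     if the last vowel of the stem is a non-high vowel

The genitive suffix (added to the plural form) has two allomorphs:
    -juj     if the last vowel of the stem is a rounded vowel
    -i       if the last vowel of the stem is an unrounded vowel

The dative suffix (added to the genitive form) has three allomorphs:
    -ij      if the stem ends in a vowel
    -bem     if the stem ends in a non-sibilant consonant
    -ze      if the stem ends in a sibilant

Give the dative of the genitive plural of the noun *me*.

*me*: last vowel = /e/, a non-high vowel → -eme → *meeme*.
The plural form *meeme*: last vowel = /e/, an unrounded vowel → -i → *meemei*.
The final sound of the genitive form *meemei* is /i/, which is a vowel, so the dative suffix is -ij, giving *meemeiij*.

meemeiij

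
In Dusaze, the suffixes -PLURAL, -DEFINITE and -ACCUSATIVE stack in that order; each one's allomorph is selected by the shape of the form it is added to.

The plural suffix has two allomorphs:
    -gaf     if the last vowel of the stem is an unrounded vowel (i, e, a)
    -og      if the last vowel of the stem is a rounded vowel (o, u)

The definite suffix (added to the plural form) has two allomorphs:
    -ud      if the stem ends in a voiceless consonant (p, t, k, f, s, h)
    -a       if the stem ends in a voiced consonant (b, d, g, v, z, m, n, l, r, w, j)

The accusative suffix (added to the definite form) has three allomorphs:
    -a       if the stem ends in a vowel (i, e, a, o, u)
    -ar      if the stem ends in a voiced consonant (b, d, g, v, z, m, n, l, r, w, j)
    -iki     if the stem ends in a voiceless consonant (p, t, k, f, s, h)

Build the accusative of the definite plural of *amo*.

*amo* — last vowel /o/ (a rounded vowel) → -og → *amoog*.
The plural form *amoog*: final consonant = /g/, voiced → -a → *amooga*.
The final sound of the definite form *amooga* is /a/, which is a vowel, so the accusative suffix is -a, giving *amoogaa*.

amoogaa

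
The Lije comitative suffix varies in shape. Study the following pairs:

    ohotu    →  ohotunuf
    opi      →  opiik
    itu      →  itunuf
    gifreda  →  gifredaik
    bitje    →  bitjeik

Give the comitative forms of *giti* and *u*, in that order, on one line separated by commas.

Looking at the last vowel of each stem: -nuf when the last vowel of the stem is a rounded vowel (*ohotu*, *itu*); -ik when the last vowel of the stem is an unrounded vowel (*opi*, *gifreda*, *bitje*).
*giti*: last vowel = /i/, an unrounded vowel → -ik → *gitiik*.
*u*: last vowel = /u/, a rounded vowel → -nuf → *unuf*.

gitiik, unuf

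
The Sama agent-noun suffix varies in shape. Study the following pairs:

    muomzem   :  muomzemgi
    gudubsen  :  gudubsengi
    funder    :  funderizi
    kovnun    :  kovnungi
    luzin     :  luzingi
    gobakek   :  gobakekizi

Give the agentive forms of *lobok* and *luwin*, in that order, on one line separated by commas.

The suffix is conditioned by the final consonant: -gi when the stem ends in a nasal (*muomzem*, *gudubsen*, *kovnun*, *luzin*); -izi when the stem ends in a non-nasal consonant (*funder*, *gobakek*).
*lobok* — final consonant /k/ (non-nasal) → -izi → *lobokizi*.
Since the final consonant of *luwin* is /n/ (a nasal), it takes -gi, giving *luwingi*.

lobokizi, luwingi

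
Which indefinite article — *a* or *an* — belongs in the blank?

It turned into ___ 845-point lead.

The indefinite article is chosen by the initial *sound* of the following word, not its spelling.
The number *845* is spoken "eight hundred …", beginning with /eɪt/ — a vowel sound.
So the article is *an*: It turned into an 845-point lead.

an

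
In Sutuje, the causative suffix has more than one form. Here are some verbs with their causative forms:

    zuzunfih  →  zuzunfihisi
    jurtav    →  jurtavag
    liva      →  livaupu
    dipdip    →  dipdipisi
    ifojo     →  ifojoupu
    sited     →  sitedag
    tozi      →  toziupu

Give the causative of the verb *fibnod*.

The alternation tracks the final sound of the stem — -isi when the stem ends in a voiceless consonant (*zuzunfih*, *dipdip*); -ag when the stem ends in a voiced consonant (*jurtav*, *sited*); -upu when the stem ends in a vowel (*liva*, *ifojo*, *tozi*).
Since the final sound of *fibnod* is /d/ (a voiced consonant), it takes -ag, giving *fibnodag*.

fibnodag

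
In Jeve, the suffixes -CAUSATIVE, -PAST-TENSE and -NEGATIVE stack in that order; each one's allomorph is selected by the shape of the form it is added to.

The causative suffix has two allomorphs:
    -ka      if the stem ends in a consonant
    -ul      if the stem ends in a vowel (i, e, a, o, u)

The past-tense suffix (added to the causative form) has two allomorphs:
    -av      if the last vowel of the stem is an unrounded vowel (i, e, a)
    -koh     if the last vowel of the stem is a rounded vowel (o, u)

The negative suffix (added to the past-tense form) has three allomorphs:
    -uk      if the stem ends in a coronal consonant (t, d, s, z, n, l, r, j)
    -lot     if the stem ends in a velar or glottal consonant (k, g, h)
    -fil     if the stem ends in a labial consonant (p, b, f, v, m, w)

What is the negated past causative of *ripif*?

ripifkaavfil

*ripif*: final sound = /f/, a consonant → -ka → *ripifka*.
Since the last vowel of the causative form *ripifka* is /a/ (an unrounded vowel), it takes -av, giving *ripifkaav*.
The past-tense form *ripifkaav* — final consonant /v/ (labial) → -fil → *ripifkaavfil*.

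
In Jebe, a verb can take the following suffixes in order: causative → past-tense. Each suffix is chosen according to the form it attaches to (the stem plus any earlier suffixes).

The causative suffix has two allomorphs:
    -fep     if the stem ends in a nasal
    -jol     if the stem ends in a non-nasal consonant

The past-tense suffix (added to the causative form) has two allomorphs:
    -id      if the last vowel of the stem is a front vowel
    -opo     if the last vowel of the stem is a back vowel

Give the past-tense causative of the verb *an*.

The final consonant of *an* is /n/, which is a nasal, so the causative suffix is -fep, giving *anfep*.
The causative form *anfep* — last vowel /e/ (a front vowel) → -id → *anfepid*.

anfepid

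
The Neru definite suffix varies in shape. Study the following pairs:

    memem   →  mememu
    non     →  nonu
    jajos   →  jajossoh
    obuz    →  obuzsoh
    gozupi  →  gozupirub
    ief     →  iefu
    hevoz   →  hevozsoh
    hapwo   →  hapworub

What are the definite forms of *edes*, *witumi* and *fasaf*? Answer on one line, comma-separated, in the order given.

edessoh, witumirub, fasafu

The pattern is sibilance of the final sound: -soh when the stem ends in a sibilant (*jajos*, *obuz*, *hevoz*); -u when the stem ends in a non-sibilant consonant (*memem*, *non*, *ief*); -rub when the stem ends in a vowel (*gozupi*, *hapwo*).
*edes* — final sound /s/ (a sibilant) → -soh → *edessoh*.
*witumi* — final sound /i/ (a vowel) → -rub → *witumirub*.
*fasaf*: final sound = /f/, a non-sibilant consonant → -u → *fasafu*.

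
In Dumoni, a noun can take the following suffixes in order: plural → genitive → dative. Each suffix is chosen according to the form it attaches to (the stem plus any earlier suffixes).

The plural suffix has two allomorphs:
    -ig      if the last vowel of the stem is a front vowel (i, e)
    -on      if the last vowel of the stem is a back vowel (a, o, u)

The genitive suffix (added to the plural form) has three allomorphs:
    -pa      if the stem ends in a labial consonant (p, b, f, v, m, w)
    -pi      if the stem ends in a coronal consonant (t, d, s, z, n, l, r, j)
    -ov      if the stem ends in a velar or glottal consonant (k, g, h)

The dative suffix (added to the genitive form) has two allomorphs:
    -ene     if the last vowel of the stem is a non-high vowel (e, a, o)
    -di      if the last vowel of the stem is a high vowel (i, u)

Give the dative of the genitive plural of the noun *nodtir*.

nodtirigovene

*nodtir*: last vowel = /i/, a front vowel → -ig → *nodtirig*.
The final consonant of the plural form *nodtirig* is /g/, which is velar/glottal, so the genitive suffix is -ov, giving *nodtirigov*.
Since the last vowel of the genitive form *nodtirigov* is /o/ (a non-high vowel), it takes -ene, giving *nodtirigovene*.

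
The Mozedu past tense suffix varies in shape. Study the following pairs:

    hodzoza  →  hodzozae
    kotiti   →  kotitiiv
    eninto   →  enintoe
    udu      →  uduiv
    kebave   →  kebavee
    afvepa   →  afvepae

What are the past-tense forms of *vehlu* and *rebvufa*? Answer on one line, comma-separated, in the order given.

The pattern is height harmony: -iv when the last vowel of the stem is a high vowel (*kotiti*, *udu*); -e when the last vowel of the stem is a non-high vowel (*hodzoza*, *eninto*, *kebave*, *afvepa*).
*vehlu*: last vowel = /u/, a high vowel → -iv → *vehluiv*.
*rebvufa* — last vowel /a/ (a non-high vowel) → -e → *rebvufae*.

vehluiv, rebvufae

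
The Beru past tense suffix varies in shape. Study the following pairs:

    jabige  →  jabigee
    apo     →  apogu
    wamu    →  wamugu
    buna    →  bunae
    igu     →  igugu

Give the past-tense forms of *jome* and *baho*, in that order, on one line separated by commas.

The alternation tracks the last vowel of the stem — -gu when the last vowel of the stem is a rounded vowel (*apo*, *wamu*, *igu*); -e when the last vowel of the stem is an unrounded vowel (*jabige*, *buna*).
The last vowel of *jome* is /e/, which is an unrounded vowel, so the suffix is -e, giving *jomee*.
The last vowel of *baho* is /o/, which is a rounded vowel, so the suffix is -gu, giving *bahogu*.

jomee, bahogu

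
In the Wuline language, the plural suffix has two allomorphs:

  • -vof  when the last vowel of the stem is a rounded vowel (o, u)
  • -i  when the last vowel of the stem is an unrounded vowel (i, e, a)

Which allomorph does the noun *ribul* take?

*ribul*: last vowel = /u/, a rounded vowel → -vof.

-vof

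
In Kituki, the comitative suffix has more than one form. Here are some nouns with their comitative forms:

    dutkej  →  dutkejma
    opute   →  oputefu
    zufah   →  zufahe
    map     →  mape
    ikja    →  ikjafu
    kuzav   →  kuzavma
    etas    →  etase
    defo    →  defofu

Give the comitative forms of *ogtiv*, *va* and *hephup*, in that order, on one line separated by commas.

ogtivma, vafu, hephupe

The suffix is conditioned by the final sound: -e when the stem ends in a voiceless consonant (*zufah*, *map*, *etas*); -ma when the stem ends in a voiced consonant (*dutkej*, *kuzav*); -fu when the stem ends in a vowel (*opute*, *ikja*, *defo*).
*ogtiv*: final sound = /v/, a voiced consonant → -ma → *ogtivma*.
The final sound of *va* is /a/, which is a vowel, so the suffix is -fu, giving *vafu*.
*hephup* — final sound /p/ (a voiceless consonant) → -e → *hephupe*.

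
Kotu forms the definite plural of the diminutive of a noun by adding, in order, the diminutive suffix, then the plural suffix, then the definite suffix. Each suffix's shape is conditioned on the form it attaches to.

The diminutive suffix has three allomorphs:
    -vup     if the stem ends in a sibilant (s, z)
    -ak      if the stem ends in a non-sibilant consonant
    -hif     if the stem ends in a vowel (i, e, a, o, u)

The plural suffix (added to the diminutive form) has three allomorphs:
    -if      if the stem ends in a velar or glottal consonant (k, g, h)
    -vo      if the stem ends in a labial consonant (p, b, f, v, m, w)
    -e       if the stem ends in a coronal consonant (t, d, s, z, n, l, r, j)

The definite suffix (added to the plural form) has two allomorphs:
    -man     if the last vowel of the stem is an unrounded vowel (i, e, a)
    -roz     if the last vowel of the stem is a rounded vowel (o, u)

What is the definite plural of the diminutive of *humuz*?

humuzvupvoroz

Since the final sound of *humuz* is /z/ (a sibilant), it takes -vup, giving *humuzvup*.
The diminutive form *humuzvup*: final consonant = /p/, labial → -vo → *humuzvupvo*.
Since the last vowel of the plural form *humuzvupvo* is /o/ (a rounded vowel), it takes -roz, giving *humuzvupvoroz*.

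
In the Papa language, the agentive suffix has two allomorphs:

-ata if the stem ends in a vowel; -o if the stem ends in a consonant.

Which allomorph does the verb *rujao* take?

The final sound of *rujao* is /o/, which is a vowel, so the suffix is -ata.

-ata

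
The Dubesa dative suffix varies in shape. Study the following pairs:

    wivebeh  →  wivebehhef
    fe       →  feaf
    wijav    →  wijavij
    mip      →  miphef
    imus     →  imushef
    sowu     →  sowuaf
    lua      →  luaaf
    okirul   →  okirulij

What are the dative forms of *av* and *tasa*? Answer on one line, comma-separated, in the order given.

avij, tasaaf

The suffix is conditioned by the final sound: -hef when the stem ends in a voiceless consonant (*wivebeh*, *mip*, *imus*); -ij when the stem ends in a voiced consonant (*wijav*, *okirul*); -af when the stem ends in a vowel (*fe*, *sowu*, *lua*).
*av*: final sound = /v/, a voiced consonant → -ij → *avij*.
The final sound of *tasa* is /a/, which is a vowel, so the suffix is -af, giving *tasaaf*.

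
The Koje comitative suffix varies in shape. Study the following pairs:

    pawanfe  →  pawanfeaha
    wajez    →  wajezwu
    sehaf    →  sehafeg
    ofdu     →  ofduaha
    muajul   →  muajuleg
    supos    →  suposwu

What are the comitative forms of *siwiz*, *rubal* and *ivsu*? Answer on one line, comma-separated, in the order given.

Looking at the final sound of each stem: -wu when the stem ends in a sibilant (*wajez*, *supos*); -eg when the stem ends in a non-sibilant consonant (*sehaf*, *muajul*); -aha when the stem ends in a vowel (*pawanfe*, *ofdu*).
*siwiz*: final sound = /z/, a sibilant → -wu → *siwizwu*.
*rubal*: final sound = /l/, a non-sibilant consonant → -eg → *rubaleg*.
Since the final sound of *ivsu* is /u/ (a vowel), it takes -aha, giving *ivsuaha*.

siwizwu, rubaleg, ivsuaha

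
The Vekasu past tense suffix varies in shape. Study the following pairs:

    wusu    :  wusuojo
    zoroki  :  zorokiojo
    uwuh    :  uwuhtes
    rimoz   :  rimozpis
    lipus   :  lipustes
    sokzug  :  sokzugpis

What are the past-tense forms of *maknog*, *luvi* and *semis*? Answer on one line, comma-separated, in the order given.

The suffix is conditioned by the final sound: -tes when the stem ends in a voiceless consonant (*uwuh*, *lipus*); -pis when the stem ends in a voiced consonant (*rimoz*, *sokzug*); -ojo when the stem ends in a vowel (*wusu*, *zoroki*).
*maknog* — final sound /g/ (a voiced consonant) → -pis → *maknogpis*.
Since the final sound of *luvi* is /i/ (a vowel), it takes -ojo, giving *luviojo*.
*semis*: final sound = /s/, a voiceless consonant → -tes → *semistes*.

maknogpis, luviojo, semistes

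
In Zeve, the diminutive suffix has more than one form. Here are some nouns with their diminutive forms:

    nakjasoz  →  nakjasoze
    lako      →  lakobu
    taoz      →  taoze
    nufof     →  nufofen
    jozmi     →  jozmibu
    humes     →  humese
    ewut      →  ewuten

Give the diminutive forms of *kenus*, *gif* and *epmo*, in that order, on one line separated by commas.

The suffix is conditioned by the final sound: -e when the stem ends in a sibilant (*nakjasoz*, *taoz*, *humes*); -en when the stem ends in a non-sibilant consonant (*nufof*, *ewut*); -bu when the stem ends in a vowel (*lako*, *jozmi*).
*kenus*: final sound = /s/, a sibilant → -e → *kenuse*.
*gif* — final sound /f/ (a non-sibilant consonant) → -en → *gifen*.
*epmo*: final sound = /o/, a vowel → -bu → *epmobu*.

kenuse, gifen, epmobu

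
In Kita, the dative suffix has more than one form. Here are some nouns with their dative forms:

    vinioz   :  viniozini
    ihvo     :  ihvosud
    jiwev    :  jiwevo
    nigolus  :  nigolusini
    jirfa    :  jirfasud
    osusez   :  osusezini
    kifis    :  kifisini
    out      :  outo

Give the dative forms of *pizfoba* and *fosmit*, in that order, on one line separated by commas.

pizfobasud, fosmito

Looking at the final sound of each stem: -ini when the stem ends in a sibilant (*vinioz*, *nigolus*, *osusez*, *kifis*); -o when the stem ends in a non-sibilant consonant (*jiwev*, *out*); -sud when the stem ends in a vowel (*ihvo*, *jirfa*).
*pizfoba* — final sound /a/ (a vowel) → -sud → *pizfobasud*.
*fosmit*: final sound = /t/, a non-sibilant consonant → -o → *fosmito*.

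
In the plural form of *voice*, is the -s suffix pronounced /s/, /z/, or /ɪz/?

The stem *voice* ends in a sibilant (/s, z, ʃ, ʒ, tʃ, dʒ/).
The plural suffix surfaces as /ɪz/ after sibilants, /s/ after other voiceless consonants, and /z/ after other voiced sounds.
So the plural -s on *voice* is pronounced /ɪz/.

/ɪz/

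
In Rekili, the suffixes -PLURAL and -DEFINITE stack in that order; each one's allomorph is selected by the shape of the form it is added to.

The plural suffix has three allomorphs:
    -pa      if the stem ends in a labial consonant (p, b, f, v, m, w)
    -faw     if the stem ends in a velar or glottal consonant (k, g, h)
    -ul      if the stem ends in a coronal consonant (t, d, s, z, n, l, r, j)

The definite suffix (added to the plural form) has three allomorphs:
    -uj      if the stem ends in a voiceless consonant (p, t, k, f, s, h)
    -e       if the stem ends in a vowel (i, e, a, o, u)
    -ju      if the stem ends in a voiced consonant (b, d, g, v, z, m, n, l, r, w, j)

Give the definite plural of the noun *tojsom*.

tojsompae

*tojsom* — final consonant /m/ (labial) → -pa → *tojsompa*.
The plural form *tojsompa*: final sound = /a/, a vowel → -e → *tojsompae*.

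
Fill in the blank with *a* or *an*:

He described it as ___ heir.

an

The indefinite article is chosen by the initial *sound* of the following word, not its spelling.
*heir* begins with the sound /ɛ/ (silent h) — a vowel sound.
So the article is *an*: He described it as an heir.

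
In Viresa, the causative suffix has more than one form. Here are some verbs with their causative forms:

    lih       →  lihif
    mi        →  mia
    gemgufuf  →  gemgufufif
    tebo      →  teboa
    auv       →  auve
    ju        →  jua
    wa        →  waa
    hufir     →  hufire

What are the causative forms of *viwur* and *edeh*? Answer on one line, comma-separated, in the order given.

The suffix is conditioned by the final sound: -if when the stem ends in a voiceless consonant (*lih*, *gemgufuf*); -e when the stem ends in a voiced consonant (*auv*, *hufir*); -a when the stem ends in a vowel (*mi*, *tebo*, *ju*, *wa*).
*viwur* — final sound /r/ (a voiced consonant) → -e → *viwure*.
The final sound of *edeh* is /h/, which is a voiceless consonant, so the suffix is -if, giving *edehif*.

viwure, edehif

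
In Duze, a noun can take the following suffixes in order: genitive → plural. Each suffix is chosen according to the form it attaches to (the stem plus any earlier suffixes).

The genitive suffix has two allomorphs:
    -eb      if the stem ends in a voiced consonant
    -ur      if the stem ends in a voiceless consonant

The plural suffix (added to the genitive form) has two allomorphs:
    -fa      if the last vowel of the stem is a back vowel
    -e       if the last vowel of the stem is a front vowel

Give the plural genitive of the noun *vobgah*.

*vobgah* — final consonant /h/ (voiceless) → -ur → *vobgahur*.
Since the last vowel of the genitive form *vobgahur* is /u/ (a back vowel), it takes -fa, giving *vobgahurfa*.

vobgahurfa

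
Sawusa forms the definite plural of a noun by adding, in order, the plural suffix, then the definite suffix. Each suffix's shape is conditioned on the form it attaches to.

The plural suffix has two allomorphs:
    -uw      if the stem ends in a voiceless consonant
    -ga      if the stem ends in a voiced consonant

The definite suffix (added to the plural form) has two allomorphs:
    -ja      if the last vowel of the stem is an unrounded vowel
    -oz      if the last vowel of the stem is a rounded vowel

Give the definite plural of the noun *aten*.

Since the final consonant of *aten* is /n/ (voiced), it takes -ga, giving *atenga*.
The plural form *atenga*: last vowel = /a/, an unrounded vowel → -ja → *atengaja*.

atengaja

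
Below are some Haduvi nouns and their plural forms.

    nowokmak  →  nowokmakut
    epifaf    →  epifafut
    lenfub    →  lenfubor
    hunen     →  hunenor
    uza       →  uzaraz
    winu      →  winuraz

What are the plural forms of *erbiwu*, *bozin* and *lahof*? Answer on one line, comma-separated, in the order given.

erbiwuraz, bozinor, lahofut

The pattern is voicing of the final sound: -ut when the stem ends in a voiceless consonant (*nowokmak*, *epifaf*); -or when the stem ends in a voiced consonant (*lenfub*, *hunen*); -raz when the stem ends in a vowel (*uza*, *winu*).
The final sound of *erbiwu* is /u/, which is a vowel, so the suffix is -raz, giving *erbiwuraz*.
The final sound of *bozin* is /n/, which is a voiced consonant, so the suffix is -or, giving *bozinor*.
The final sound of *lahof* is /f/, which is a voiceless consonant, so the suffix is -ut, giving *lahofut*.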